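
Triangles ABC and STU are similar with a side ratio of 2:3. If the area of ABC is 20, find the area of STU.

The ratio of areas of similar triangles = (side ratio)^2.
Side ratio = 2:3, so area ratio = 4:9.
Area of STU / Area of ABC = 9/4
Area of STU = 20 * 9/4 = 45

45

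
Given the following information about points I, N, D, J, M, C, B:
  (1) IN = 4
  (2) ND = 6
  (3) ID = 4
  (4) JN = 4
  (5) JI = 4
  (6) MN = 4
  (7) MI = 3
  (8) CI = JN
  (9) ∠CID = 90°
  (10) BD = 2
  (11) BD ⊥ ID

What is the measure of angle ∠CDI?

From the given relations: CI = JN = 4.
Step 1: By the law of cosines on triangle DIC: DC² = 4² + 4² − 2·4·4·cos(90°) = 32, so DC = 4·√2.
Step 2: By the inverse law of cosines on triangle CDI: cos(∠CDI) = ((4·√2)² + 4² − 4²) / (2·4·√2·4) = 32/45.25 = 0.7071, so ∠CDI = 45°.

Therefore, the measure of angle ∠CDI = 45°.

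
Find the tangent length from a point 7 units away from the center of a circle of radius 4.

tangent = √(d² - r²) = √(7² - 4²) = √(49 - 16) = √33 = sqrt(33)

sqrt(33)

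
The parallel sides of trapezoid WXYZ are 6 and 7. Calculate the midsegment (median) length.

The midsegment of a trapezoid = (base1 + base2) / 2
midsegment = (6 + 7) / 2
midsegment = 13 / 2
midsegment = 13/2

13/2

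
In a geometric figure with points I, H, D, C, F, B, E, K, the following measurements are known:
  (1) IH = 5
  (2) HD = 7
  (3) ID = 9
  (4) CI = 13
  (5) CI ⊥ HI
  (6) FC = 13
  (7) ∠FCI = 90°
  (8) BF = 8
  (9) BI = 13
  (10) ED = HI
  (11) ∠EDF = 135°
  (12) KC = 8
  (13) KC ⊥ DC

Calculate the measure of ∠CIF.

Step 1: By the law of cosines on triangle ICF: IF² = 13² + 13² − 2·13·13·cos(90°) = 338, so IF = 13·√2.
Step 2: By the inverse law of cosines on triangle CIF: cos(∠CIF) = (13² + (13·√2)² − 13²) / (2·13·13·√2) = 338/478 = 0.7071, so ∠CIF = 45°.

Therefore, the measure of angle ∠CIF = 45°.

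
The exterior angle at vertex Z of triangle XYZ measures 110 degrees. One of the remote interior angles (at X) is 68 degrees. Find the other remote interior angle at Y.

By the exterior angle theorem: exterior angle = sum of remote interior angles.
110 = 68 + angle Y
angle Y = 110 - 68 = 42 degrees

42 degrees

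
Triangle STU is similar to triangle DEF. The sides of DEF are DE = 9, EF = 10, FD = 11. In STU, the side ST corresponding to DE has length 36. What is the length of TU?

k = 36/9 = 4. TU = 4 * 10 = 40.

40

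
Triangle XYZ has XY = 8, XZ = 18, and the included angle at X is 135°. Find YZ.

By the law of cosines: YZ^2 = XY^2 + XZ^2 - 2*XY*XZ*cos(X)
YZ^2 = 8^2 + 18^2 - 2*8*18*cos(135°)
YZ^2 = 64 + 324 - 288*(-sqrt(2)/2)
YZ^2 = 144*sqrt(2) + 388
YZ = 2*sqrt(36*sqrt(2) + 97)

2*sqrt(36*sqrt(2) + 97)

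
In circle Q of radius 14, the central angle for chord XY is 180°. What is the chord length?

Chord = 2(14) sin(90°) = 28

28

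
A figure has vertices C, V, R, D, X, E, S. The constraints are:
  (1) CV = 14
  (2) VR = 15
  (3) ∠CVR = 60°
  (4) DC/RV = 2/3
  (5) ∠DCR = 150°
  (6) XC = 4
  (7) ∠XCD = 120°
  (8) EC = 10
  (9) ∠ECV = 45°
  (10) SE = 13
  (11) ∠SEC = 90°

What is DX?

From the given relations: DC = 2/3·RV = 2/3·15 = 10.
Step 1: By the law of cosines on triangle DCX: DX² = 10² + 4² − 2·10·4·cos(120°) = 156, so DX = 2·√39.

Therefore, the length of DX = 2·√39.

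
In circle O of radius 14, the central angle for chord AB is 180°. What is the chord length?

Chord length = 2r sin(θ/2)
= 2 × 14 × sin(180°/2)
= 2 × 14 × sin(90°)
= 28

28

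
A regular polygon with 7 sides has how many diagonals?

Total line segments between 7 vertices = C(7,2) = 21.
Subtract the 7 sides: 21 - 7 = 14 diagonals.

14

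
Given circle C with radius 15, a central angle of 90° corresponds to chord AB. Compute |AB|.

Chord length = 2r sin(θ/2)
= 2 × 15 × sin(90°/2)
= 2 × 15 × sin(45°)
= 15*sqrt(2)

15*sqrt(2)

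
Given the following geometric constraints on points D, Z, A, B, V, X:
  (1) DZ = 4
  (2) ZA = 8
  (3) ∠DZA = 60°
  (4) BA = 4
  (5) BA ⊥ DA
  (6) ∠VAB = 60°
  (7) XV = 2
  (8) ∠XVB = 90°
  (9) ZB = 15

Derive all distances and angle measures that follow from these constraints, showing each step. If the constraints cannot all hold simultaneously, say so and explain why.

These constraints are not satisfiable: by the triangle inequality in triangle AZB, (2) ZA = 8 and (4) BA = 4 force ZB ≤ 8 + 4 = 12, but (9) says ZB = 15. No planar figure meets all of them, so nothing further can be derived.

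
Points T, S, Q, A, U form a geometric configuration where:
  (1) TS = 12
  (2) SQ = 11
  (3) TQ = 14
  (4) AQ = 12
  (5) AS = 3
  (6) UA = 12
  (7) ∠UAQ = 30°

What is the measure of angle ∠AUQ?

Step 1: By the law of cosines on triangle UAQ: UQ² = 12² + 12² − 2·12·12·cos(30°) = 38.58, so UQ ≈ 6.21.
Step 2: By the inverse law of cosines on triangle AUQ: cos(∠AUQ) = (12² + 6.21² − 12²) / (2·12·6.21) = 38.58/149.08 = 0.2588, so ∠AUQ = 75°.

Therefore, the measure of angle ∠AUQ = 75°.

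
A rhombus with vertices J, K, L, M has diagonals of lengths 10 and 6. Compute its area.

Area = (10 * 6) / 2 = 60 / 2 = 30

30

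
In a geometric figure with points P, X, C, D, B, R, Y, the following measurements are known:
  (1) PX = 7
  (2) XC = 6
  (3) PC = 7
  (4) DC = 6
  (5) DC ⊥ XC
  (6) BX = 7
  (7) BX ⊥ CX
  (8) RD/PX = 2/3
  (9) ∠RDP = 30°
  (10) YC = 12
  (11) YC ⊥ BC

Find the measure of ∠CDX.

Step 1: By the law of cosines on triangle DCX: DX² = 6² + 6² − 2·6·6·cos(90°) = 72, so DX = 6·√2.
Step 2: By the inverse law of cosines on triangle CDX: cos(∠CDX) = (6² + (6·√2)² − 6²) / (2·6·6·√2) = 72/101.82 = 0.7071, so ∠CDX = 45°.

Therefore, the measure of angle ∠CDX = 45°.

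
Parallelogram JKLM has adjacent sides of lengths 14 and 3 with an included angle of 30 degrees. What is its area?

Area = 14 * 3 * sin(30°) = 42 * 1/2 = 21

21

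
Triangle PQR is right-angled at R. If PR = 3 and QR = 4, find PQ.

PQ = sqrt(3^2 + 4^2) = sqrt(25) = 5

5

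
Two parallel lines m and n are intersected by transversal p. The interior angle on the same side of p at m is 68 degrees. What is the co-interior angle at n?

Co-interior angles sum to 180: 180 - 68 = 112 degrees.

112 degrees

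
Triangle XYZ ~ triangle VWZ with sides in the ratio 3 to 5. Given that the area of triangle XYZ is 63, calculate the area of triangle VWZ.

For similar figures, the area ratio equals the square of the side ratio.
Side ratio (XYZ to VWZ) = 3:5, so area ratio = 3^2:5^2 = 9:25.
If the area of XYZ is 63, then the area of VWZ = 63 * (25/9) = 175.

175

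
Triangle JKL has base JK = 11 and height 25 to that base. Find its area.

Area = (1/2) * base * height
Area = (1/2) * 11 * 25
Area = 275/2

275/2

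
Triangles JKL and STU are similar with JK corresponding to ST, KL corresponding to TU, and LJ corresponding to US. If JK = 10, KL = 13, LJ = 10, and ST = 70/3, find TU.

Since the triangles are similar, the ratio of corresponding sides is constant.
Scale factor k = ST / JK = 70/3 / 10 = 7/3
TU = k * KL = 7/3 * 13 = 91/3

91/3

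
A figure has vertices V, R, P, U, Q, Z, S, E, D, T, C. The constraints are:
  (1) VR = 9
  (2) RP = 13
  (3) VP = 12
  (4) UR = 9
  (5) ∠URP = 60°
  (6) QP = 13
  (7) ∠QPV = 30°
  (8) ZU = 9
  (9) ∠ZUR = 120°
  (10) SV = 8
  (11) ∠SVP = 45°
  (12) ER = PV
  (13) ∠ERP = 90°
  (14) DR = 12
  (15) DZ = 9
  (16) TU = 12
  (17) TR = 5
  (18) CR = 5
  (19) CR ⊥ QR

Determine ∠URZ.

Step 1: By the law of cosines on triangle RUZ: RZ² = 9² + 9² − 2·9·9·cos(120°) = 243, so RZ = 9·√3.
Step 2: By the inverse law of cosines on triangle URZ: cos(∠URZ) = (9² + (9·√3)² − 9²) / (2·9·9·√3) = 243/280.59 = 0.866, so ∠URZ = 30°.

Therefore, the measure of angle ∠URZ = 30°.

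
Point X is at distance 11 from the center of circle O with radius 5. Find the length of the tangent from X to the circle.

tangent = √(d² - r²) = √(11² - 5²) = √(121 - 25) = √96 = 4*sqrt(6)

4*sqrt(6)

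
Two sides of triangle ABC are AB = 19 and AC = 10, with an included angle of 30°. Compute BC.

Law of cosines: BC^2 = 19^2 + 10^2 - 2(19)(10)cos(30°) = 461 - 190*sqrt(3), so BC = sqrt(461 - 190*sqrt(3)).

sqrt(461 - 190*sqrt(3))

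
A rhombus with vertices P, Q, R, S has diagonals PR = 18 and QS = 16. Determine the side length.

Half-diagonals are 9 and 8. side = sqrt(9^2 + 8^2) = sqrt(145)

sqrt(145)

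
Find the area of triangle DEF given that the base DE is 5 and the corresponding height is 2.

A triangle's area is half the area of a rectangle with the same base and height.
Area = (1/2) * 5 * 2 = 5.

5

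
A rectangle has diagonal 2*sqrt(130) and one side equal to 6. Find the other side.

b = sqrt(d^2 - a^2) = sqrt(520 - 36) = sqrt(484) = 22

22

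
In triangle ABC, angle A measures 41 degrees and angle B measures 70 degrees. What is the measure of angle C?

By the triangle angle sum property, the three interior angles of any triangle add up to 180°.
We know angle A = 41° and angle B = 70°, so their sum is 111°.
Therefore angle C = 180° - 111° = 69°.

69 degrees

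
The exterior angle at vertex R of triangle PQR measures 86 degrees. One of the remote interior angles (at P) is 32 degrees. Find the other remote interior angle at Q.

angle Q = 86 - 32 = 54 degrees (exterior angle theorem).

54 degrees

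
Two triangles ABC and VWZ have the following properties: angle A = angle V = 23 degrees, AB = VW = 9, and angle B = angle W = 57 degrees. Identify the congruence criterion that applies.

The given information matches ASA: Two pairs of corresponding angles and the included side are equal (Angle-Side-Angle).

ASA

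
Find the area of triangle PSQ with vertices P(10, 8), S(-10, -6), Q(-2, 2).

The Shoelace formula computes the area from vertex coordinates by summing cross products.
For vertices (10,8), (-10,-6), (-2,2):
Signed sum = 10*-6 - -10*8 + -10*2 - -2*-6 + -2*8 - 10*2
= 20 + -32 + -36 = -48
Area = (1/2)|-48| = 24.

24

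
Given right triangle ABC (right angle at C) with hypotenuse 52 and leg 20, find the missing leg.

By the Pythagorean theorem: BC^2 = AB^2 - AC^2
BC^2 = 52^2 - 20^2 = 2704 - 400 = 2304
BC = sqrt(2304) = 48

48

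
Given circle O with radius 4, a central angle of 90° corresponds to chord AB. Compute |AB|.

Drop a perpendicular from the center to the chord, bisecting both the chord and the central angle.
Each half-chord = r sin(θ/2) = 4 sin(45°).
The full chord = 2 × 4 × sin(45°) = 4*sqrt(2).

4*sqrt(2)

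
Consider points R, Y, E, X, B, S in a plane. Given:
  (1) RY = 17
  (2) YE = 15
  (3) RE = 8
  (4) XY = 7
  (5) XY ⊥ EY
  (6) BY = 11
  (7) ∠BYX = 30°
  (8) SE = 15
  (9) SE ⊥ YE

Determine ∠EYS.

Step 1: By the law of cosines on triangle YES: YS² = 15² + 15² − 2·15·15·cos(90°) = 450, so YS = 15·√2.
Step 2: By the inverse law of cosines on triangle EYS: cos(∠EYS) = (15² + (15·√2)² − 15²) / (2·15·15·√2) = 450/636.4 = 0.7071, so ∠EYS = 45°.

Therefore, the measure of angle ∠EYS = 45°.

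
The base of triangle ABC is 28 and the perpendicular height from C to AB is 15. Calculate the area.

Area = (1/2) * base * height
Area = (1/2) * 28 * 15
Area = 210

210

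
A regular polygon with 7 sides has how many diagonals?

The number of diagonals in an n-gon is n(n - 3)/2.
For n = 7: 7(7 - 3)/2 = 7 × 4 / 2 = 14.

14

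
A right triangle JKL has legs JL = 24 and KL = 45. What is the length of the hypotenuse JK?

JK = sqrt(24^2 + 45^2) = sqrt(2601) = 51

51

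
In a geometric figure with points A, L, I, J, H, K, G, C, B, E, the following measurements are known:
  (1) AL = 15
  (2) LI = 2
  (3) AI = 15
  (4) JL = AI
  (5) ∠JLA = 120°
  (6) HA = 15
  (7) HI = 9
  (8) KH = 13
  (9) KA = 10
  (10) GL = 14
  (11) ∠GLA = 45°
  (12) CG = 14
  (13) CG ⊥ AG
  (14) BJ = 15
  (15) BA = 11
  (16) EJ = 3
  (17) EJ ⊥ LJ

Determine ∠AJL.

From the given relations: JL = AI = 15.
Step 1: By the law of cosines on triangle JLA: JA² = 15² + 15² − 2·15·15·cos(120°) = 675, so JA = 15·√3.
Step 2: By the inverse law of cosines on triangle AJL: cos(∠AJL) = ((15·√3)² + 15² − 15²) / (2·15·√3·15) = 675/779.42 = 0.866, so ∠AJL = 30°.

Therefore, the measure of angle ∠AJL = 30°.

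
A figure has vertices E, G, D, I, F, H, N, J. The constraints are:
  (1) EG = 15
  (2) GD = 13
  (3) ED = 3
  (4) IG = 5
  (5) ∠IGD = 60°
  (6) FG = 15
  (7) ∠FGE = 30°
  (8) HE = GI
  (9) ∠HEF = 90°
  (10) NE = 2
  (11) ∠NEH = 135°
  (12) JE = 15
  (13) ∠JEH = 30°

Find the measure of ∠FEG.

Step 1: By the law of cosines on triangle EGF: EF² = 15² + 15² − 2·15·15·cos(30°) = 60.29, so EF ≈ 7.76.
Step 2: By the inverse law of cosines on triangle FEG: cos(∠FEG) = (7.76² + 15² − 15²) / (2·7.76·15) = 60.29/232.94 = 0.2588, so ∠FEG = 75°.

Therefore, the measure of angle ∠FEG = 75°.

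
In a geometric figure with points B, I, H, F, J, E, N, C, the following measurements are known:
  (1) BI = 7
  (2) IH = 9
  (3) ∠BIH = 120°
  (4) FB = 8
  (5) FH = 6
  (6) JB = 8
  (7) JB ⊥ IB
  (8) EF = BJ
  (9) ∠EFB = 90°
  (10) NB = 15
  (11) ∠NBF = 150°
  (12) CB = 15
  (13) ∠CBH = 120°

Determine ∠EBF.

From the given relations: EF = BJ = 8.
Step 1: By the law of cosines on triangle BFE: BE² = 8² + 8² − 2·8·8·cos(90°) = 128, so BE = 8·√2.
Step 2: By the inverse law of cosines on triangle EBF: cos(∠EBF) = ((8·√2)² + 8² − 8²) / (2·8·√2·8) = 128/181.02 = 0.7071, so ∠EBF = 45°.

Therefore, the measure of angle ∠EBF = 45°.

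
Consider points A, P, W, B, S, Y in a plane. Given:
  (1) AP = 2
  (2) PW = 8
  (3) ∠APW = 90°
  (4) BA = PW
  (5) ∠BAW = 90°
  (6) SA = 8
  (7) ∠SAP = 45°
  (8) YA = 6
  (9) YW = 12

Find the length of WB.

From the given relations: BA = PW = 8.
Step 1: By the law of cosines on triangle APW: AW² = 2² + 8² − 2·2·8·cos(90°) = 68, so AW = 2·√17.
Step 2: By the law of cosines on triangle WAB: WB² = (2·√17)² + 8² − 2·2·√17·8·cos(90°) = 132, so WB = 2·√33.

Therefore, the length of WB = 2·√33.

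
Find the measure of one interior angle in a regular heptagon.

Each interior angle of a regular n-gon is (n - 2) * 180 / n.
For n = 7: (7 - 2) * 180 / 7 = 900/7 = 900/7 degrees.

900/7 degrees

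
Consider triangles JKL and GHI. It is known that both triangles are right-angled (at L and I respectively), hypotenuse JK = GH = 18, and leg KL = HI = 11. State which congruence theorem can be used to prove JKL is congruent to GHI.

The given information matches HL: The hypotenuse and one leg of two right triangles are equal (Hypotenuse-Leg).

HL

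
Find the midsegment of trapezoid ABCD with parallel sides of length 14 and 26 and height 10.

The midsegment (median) of a trapezoid connects the midpoints of the non-parallel sides.
Its length is the average of the two bases: (14 + 26) / 2 = 20.

20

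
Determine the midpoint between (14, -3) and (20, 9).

M = ((x₁ + x₂)/2, (y₁ + y₂)/2)
= ((14 + 20)/2, (-3 + 9)/2)
= (34/2, 6/2) = (17, 3)

(17, 3)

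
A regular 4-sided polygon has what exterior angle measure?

Each exterior angle of a regular n-gon is 360 / n.
For n = 4: 360 / 4 = 90 degrees.

90 degrees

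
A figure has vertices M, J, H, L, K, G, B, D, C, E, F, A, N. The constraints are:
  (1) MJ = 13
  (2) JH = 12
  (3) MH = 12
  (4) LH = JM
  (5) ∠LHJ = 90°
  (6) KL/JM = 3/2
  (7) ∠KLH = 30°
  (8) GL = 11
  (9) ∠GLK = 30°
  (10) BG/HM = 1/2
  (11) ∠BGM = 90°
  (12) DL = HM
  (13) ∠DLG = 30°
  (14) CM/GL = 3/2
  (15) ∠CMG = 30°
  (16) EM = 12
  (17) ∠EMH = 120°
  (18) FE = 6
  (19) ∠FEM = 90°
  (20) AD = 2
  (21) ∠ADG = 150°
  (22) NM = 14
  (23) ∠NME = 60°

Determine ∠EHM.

Step 1: By the law of cosines on triangle HME: HE² = 12² + 12² − 2·12·12·cos(120°) = 432, so HE = 12·√3.
Step 2: By the inverse law of cosines on triangle EHM: cos(∠EHM) = ((12·√3)² + 12² − 12²) / (2·12·√3·12) = 432/498.83 = 0.866, so ∠EHM = 30°.

Therefore, the measure of angle ∠EHM = 30°.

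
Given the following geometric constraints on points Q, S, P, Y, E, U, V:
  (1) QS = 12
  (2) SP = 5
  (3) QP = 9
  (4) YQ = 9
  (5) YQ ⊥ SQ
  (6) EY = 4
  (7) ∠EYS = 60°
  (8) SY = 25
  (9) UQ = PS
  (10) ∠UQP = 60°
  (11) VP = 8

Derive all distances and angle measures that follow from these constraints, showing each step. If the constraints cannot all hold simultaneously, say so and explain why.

These constraints are not satisfiable: by the triangle inequality in triangle QSY, (1) QS = 12 and (4) YQ = 9 force SY ≤ 12 + 9 = 21, but (8) says SY = 25. No planar figure meets all of them, so nothing further can be derived.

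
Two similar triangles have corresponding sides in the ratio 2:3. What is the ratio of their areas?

Area ratio = (side ratio)^2 = (2/3)^2 = 4:9.

4:9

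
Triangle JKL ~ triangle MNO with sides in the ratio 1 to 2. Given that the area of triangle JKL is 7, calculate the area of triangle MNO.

Area ratio = (1/2)^2 = 1/4. Area of MNO = 7 * 4/1 = 28.

28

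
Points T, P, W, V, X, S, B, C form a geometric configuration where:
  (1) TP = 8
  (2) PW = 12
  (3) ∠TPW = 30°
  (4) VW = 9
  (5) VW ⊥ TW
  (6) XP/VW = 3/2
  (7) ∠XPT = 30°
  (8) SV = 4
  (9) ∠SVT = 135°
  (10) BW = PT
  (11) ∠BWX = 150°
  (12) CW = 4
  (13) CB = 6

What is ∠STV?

Step 1: By the law of cosines on triangle TPW: TW² = 8² + 12² − 2·8·12·cos(30°) = 41.72, so TW ≈ 6.46.
Step 2: By the law of cosines on triangle VWT: VT² = 9² + 6.46² − 2·9·6.46·cos(90°) = 122.72, so VT ≈ 11.08.
Step 3: By the law of cosines on triangle TVS: TS² = 11.08² + 4² − 2·11.08·4·cos(135°) = 201.39, so TS ≈ 14.19.
Step 4: By the inverse law of cosines on triangle STV: cos(∠STV) = (14.19² + 11.08² − 4²) / (2·14.19·11.08) = 308.11/314.42 = 0.9799, so ∠STV = 11.5°.

Therefore, the measure of angle ∠STV = 11.5°.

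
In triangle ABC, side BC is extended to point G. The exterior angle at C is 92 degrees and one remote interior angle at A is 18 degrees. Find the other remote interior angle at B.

The exterior angle theorem states that an exterior angle equals the sum of the two non-adjacent interior angles.
So 92 = 18 + angle B, which gives angle B = 92 - 18 = 74 degrees.

74 degrees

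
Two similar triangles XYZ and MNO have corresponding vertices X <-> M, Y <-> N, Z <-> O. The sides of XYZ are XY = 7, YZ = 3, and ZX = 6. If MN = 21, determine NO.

Similar triangles have proportional sides. Setting up the proportion:
MN / XY = NO / YZ
21 / 7 = NO / 3
NO = 3 * 21 / 7 = 9.

9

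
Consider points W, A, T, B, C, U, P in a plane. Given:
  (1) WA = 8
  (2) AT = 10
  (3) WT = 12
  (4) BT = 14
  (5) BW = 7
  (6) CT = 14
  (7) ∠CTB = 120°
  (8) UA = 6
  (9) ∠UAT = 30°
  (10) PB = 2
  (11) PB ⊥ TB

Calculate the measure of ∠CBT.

Step 1: By the law of cosines on triangle BTC: BC² = 14² + 14² − 2·14·14·cos(120°) = 588, so BC = 14·√3.
Step 2: By the inverse law of cosines on triangle CBT: cos(∠CBT) = ((14·√3)² + 14² − 14²) / (2·14·√3·14) = 588/678.96 = 0.866, so ∠CBT = 30°.

Therefore, the measure of angle ∠CBT = 30°.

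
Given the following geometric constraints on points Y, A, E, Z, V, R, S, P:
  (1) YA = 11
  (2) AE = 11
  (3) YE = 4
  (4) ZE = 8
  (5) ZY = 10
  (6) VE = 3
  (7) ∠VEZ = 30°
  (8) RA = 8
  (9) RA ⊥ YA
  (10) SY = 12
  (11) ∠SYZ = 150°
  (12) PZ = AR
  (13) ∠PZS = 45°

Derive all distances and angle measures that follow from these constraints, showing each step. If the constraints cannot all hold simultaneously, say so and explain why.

The constraints are consistent.

From the given relations:
  PZ = AR = 8

Step 1: From YA = 11, AR = 8, and ∠YAR = 90°, by the law of cosines:
  YR² = YA² + AR² - 2·YA·AR·cos(90°) = 121 + 64 - 0 = 185
  YR = √185

Step 2: From ZE = 8, EV = 3, and ∠ZEV = 30°, by the law of cosines:
  ZV² = ZE² + EV² - 2·ZE·EV·cos(30°) = 64 + 9 - 41.57 = 31.43
  ZV ≈ 5.61

Step 3: From ZY = 10, YS = 12, and ∠ZYS = 150°, by the law of cosines:
  ZS² = ZY² + YS² - 2·ZY·YS·cos(150°) = 100 + 144 + 207.8 = 451.8
  ZS ≈ 21.26

Step 4: From YA = 11, YE = 4, AE = 11, by the inverse law of cosines:
  cos(∠AYE) = (YA² + YE² - AE²) / (2·YA·YE)
  ∠AYE = 79.52°

Step 5: From YE = 4, YZ = 10, EZ = 8, by the inverse law of cosines:
  cos(∠EYZ) = (YE² + YZ² - EZ²) / (2·YE·YZ)
  ∠EYZ = 49.46°

Step 6: From AE = 11, AY = 11, EY = 4, by the inverse law of cosines:
  cos(∠EAY) = (AE² + AY² - EY²) / (2·AE·AY)
  ∠EAY = 20.95°

Step 7: From EA = 11, EY = 4, AY = 11, by the inverse law of cosines:
  cos(∠AEY) = (EA² + EY² - AY²) / (2·EA·EY)
  ∠AEY = 79.52°

Step 8: From EY = 4, EZ = 8, YZ = 10, by the inverse law of cosines:
  cos(∠YEZ) = (EY² + EZ² - YZ²) / (2·EY·EZ)
  ∠YEZ = 108.21°

Step 9: From ZE = 8, ZY = 10, EY = 4, by the inverse law of cosines:
  cos(∠EZY) = (ZE² + ZY² - EY²) / (2·ZE·ZY)
  ∠EZY = 22.33°

Step 10: From SZ = 21.26, ZP = 8, and ∠SZP = 45°, by the law of cosines:
  SP² = SZ² + ZP² - 2·SZ·ZP·cos(45°) = 451.8 + 64 - 240.5 = 275.4
  SP ≈ 16.59

Step 11: From YA = 11, YR = √185, AR = 8, by the inverse law of cosines:
  cos(∠AYR) = (YA² + YR² - AR²) / (2·YA·YR)
  ∠AYR = 36.03°

Step 12: From ZE = 8, ZV = 5.61, EV = 3, by the inverse law of cosines:
  cos(∠EZV) = (ZE² + ZV² - EV²) / (2·ZE·ZV)
  ∠EZV = 15.52°

Step 13: From ZS = 21.26, ZY = 10, SY = 12, by the inverse law of cosines:
  cos(∠SZY) = (ZS² + ZY² - SY²) / (2·ZS·ZY)
  ∠SZY = 16.4°

Step 14: From VE = 3, VZ = 5.61, EZ = 8, by the inverse law of cosines:
  cos(∠EVZ) = (VE² + VZ² - EZ²) / (2·VE·VZ)
  ∠EVZ = 134.48°

Step 15: From RA = 8, RY = √185, AY = 11, by the inverse law of cosines:
  cos(∠ARY) = (RA² + RY² - AY²) / (2·RA·RY)
  ∠ARY = 53.97°

Step 16: From SY = 12, SZ = 21.26, YZ = 10, by the inverse law of cosines:
  cos(∠YSZ) = (SY² + SZ² - YZ²) / (2·SY·SZ)
  ∠YSZ = 13.6°

Step 17: From SP = 16.59, SZ = 21.26, PZ = 8, by the inverse law of cosines:
  cos(∠PSZ) = (SP² + SZ² - PZ²) / (2·SP·SZ)
  ∠PSZ = 19.93°

Step 18: From PS = 16.59, PZ = 8, SZ = 21.26, by the inverse law of cosines:
  cos(∠SPZ) = (PS² + PZ² - SZ²) / (2·PS·PZ)
  ∠SPZ = 115.07°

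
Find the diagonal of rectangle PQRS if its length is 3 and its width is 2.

A rectangle's diagonal splits it into two right triangles, with the diagonal as the hypotenuse.
By the Pythagorean theorem, d^2 = 3^2 + 2^2 = 13.
Therefore d = sqrt(13).

sqrt(13)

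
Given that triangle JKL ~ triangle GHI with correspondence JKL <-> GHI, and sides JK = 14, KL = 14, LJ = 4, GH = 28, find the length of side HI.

Since the triangles are similar, the ratio of corresponding sides is constant.
Scale factor k = GH / JK = 28 / 14 = 2
HI = k * KL = 2 * 14 = 28

28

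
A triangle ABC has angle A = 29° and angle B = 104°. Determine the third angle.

The interior angles sum to 180°: angle C = 180 - 29 - 104 = 47°.
The triangle is obtuse (angles 29°, 104°, 47°).

47 degrees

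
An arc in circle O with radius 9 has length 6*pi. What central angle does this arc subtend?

The full circumference is 2πr = 18*pi.
The arc is 6*pi / 18*pi = 1/3 of the full circle.
So the central angle = 1/3 × 360° = 120°.

120°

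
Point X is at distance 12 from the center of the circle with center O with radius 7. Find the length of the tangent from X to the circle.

Let T be the point of tangency. Then OT ⊥ XT (radius ⊥ tangent).
In right triangle OTX: OX² = OT² + XT²
12² = 7² + XT²
XT² = 95, XT = sqrt(95)

sqrt(95)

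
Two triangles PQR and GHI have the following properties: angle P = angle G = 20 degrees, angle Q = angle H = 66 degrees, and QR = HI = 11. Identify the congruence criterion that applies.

The given information provides:
angle P = angle G = 20 degrees, angle Q = angle H = 66 degrees, and QR = HI = 11
This matches the AAS congruence theorem.
Two pairs of corresponding angles and a non-included side are equal (Angle-Angle-Side).

AAS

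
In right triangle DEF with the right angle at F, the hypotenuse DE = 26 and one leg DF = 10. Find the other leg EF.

EF = sqrt(26^2 - 10^2) = sqrt(576) = 24

24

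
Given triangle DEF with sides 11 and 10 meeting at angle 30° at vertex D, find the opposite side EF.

Law of cosines: EF^2 = 11^2 + 10^2 - 2(11)(10)cos(30°) = 221 - 110*sqrt(3), so EF = sqrt(221 - 110*sqrt(3)).

sqrt(221 - 110*sqrt(3))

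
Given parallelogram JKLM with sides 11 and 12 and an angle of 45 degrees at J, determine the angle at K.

Consecutive angles are supplementary: angle K = 180 - 45 = 135 degrees.

135 degrees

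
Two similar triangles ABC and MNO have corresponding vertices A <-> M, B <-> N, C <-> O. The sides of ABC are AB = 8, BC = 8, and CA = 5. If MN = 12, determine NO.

Since the triangles are similar, the ratio of corresponding sides is constant.
Scale factor k = MN / AB = 12 / 8 = 3/2
NO = k * BC = 3/2 * 8 = 12

12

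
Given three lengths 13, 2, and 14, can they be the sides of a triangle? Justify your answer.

Yes.
The triangle inequality requires that the sum of any two sides exceeds the third.
Here 2 + 13 = 15 > 14, so the condition is met.

Yes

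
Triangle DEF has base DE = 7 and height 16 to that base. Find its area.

A triangle's area is half the area of a rectangle with the same base and height.
Area = (1/2) * 7 * 16 = 56.

56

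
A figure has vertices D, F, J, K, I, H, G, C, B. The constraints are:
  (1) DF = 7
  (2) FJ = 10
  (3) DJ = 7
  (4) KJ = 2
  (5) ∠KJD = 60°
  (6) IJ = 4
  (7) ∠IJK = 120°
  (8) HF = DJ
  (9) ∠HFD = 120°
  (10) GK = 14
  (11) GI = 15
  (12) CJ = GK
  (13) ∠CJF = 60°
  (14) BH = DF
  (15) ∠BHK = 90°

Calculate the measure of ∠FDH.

From the given relations: HF = DJ = 7.
Step 1: By the law of cosines on triangle DFH: DH² = 7² + 7² − 2·7·7·cos(120°) = 147, so DH = 7·√3.
Step 2: By the inverse law of cosines on triangle FDH: cos(∠FDH) = (7² + (7·√3)² − 7²) / (2·7·7·√3) = 147/169.74 = 0.866, so ∠FDH = 30°.

Therefore, the measure of angle ∠FDH = 30°.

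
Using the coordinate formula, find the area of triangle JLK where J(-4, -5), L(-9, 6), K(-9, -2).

Shoelace: Area = (1/2)|-4(6--2) + -9(-2--5) + -9(-5-6)| = (1/2)(40) = 20

20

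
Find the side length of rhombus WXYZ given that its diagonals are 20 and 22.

The diagonals of a rhombus bisect each other at right angles.
Half-diagonals: 20/2 = 10 and 22/2 = 11
side = sqrt(10^2 + 11^2)
side = sqrt(100 + 121)
side = sqrt(221)

sqrt(221)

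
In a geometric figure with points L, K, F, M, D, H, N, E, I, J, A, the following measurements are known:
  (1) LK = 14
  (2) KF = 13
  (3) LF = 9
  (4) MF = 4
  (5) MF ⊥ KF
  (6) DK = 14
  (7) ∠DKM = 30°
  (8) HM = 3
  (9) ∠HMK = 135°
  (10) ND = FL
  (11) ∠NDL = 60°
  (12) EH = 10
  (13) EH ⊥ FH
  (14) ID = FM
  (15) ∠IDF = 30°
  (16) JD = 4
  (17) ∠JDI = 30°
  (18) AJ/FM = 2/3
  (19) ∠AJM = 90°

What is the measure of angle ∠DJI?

From the given relations: ID = FM = 4.
Step 1: By the law of cosines on triangle JDI: JI² = 4² + 4² − 2·4·4·cos(30°) = 4.29, so JI ≈ 2.07.
Step 2: By the inverse law of cosines on triangle DJI: cos(∠DJI) = (4² + 2.07² − 4²) / (2·4·2.07) = 4.29/16.56 = 0.2588, so ∠DJI = 75°.

Therefore, the measure of angle ∠DJI = 75°.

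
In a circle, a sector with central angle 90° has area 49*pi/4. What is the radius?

The sector covers 90°/360° = 1/4 of the full circle.
Full circle area = 49*pi/4 / 1/4 = 49*pi.
Since full area = πr², we get r² = 49*pi/π = 49, so r = 7.

7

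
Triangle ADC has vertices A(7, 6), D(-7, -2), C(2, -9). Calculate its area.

The Shoelace formula computes the area from vertex coordinates by summing cross products.
For vertices (7,6), (-7,-2), (2,-9):
Signed sum = 7*-2 - -7*6 + -7*-9 - 2*-2 + 2*6 - 7*-9
= 28 + 67 + 75 = 170
Area = (1/2)|170| = 85.

85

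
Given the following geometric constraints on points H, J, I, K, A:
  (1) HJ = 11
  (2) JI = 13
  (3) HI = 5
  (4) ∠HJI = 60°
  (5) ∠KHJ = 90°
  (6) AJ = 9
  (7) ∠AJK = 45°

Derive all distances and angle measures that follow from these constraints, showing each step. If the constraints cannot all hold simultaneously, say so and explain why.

These constraints are not satisfiable: (1), (2) and (3) fix all three sides of triangle HJI, so by the law of cosines cos(∠HJI) = (11² + 13² − 5²) / (2·11·13) = 0.9266, i.e. ∠HJI ≈ 22.09°, which contradicts (4) ∠HJI = 60°. No planar figure meets all of them, so nothing further can be derived.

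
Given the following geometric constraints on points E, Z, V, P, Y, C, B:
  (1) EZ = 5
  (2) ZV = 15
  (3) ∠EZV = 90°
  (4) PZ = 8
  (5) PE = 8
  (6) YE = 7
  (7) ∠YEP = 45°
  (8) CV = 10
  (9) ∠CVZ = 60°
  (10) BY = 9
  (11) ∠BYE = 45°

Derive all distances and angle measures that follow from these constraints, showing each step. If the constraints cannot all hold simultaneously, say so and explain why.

The constraints are consistent.

Step 1: From EZ = 5, ZV = 15, and ∠EZV = 90°, by the law of cosines:
  EV² = EZ² + ZV² - 2·EZ·ZV·cos(90°) = 25 + 225 - 0 = 250
  EV = 5·√10

Step 2: From EY = 7, YB = 9, and ∠EYB = 45°, by the law of cosines:
  EB² = EY² + YB² - 2·EY·YB·cos(45°) = 49 + 81 - 89.1 = 40.9
  EB ≈ 6.4

Step 3: From ZV = 15, VC = 10, and ∠ZVC = 60°, by the law of cosines:
  ZC² = ZV² + VC² - 2·ZV·VC·cos(60°) = 225 + 100 - 150 = 175
  ZC = 5·√7

Step 4: From PE = 8, EY = 7, and ∠PEY = 45°, by the law of cosines:
  PY² = PE² + EY² - 2·PE·EY·cos(45°) = 64 + 49 - 79.2 = 33.8
  PY ≈ 5.81

Step 5: From EP = 8, EZ = 5, PZ = 8, by the inverse law of cosines:
  cos(∠PEZ) = (EP² + EZ² - PZ²) / (2·EP·EZ)
  ∠PEZ = 71.79°

Step 6: From ZE = 5, ZP = 8, EP = 8, by the inverse law of cosines:
  cos(∠EZP) = (ZE² + ZP² - EP²) / (2·ZE·ZP)
  ∠EZP = 71.79°

Step 7: From PE = 8, PZ = 8, EZ = 5, by the inverse law of cosines:
  cos(∠EPZ) = (PE² + PZ² - EZ²) / (2·PE·PZ)
  ∠EPZ = 36.42°

Step 8: From EB = 6.4, EY = 7, BY = 9, by the inverse law of cosines:
  cos(∠BEY) = (EB² + EY² - BY²) / (2·EB·EY)
  ∠BEY = 84.29°

Step 9: From EV = 5·√10, EZ = 5, VZ = 15, by the inverse law of cosines:
  cos(∠VEZ) = (EV² + EZ² - VZ²) / (2·EV·EZ)
  ∠VEZ = 71.57°

Step 10: From ZC = 5·√7, ZV = 15, CV = 10, by the inverse law of cosines:
  cos(∠CZV) = (ZC² + ZV² - CV²) / (2·ZC·ZV)
  ∠CZV = 40.89°

Step 11: From VE = 5·√10, VZ = 15, EZ = 5, by the inverse law of cosines:
  cos(∠EVZ) = (VE² + VZ² - EZ²) / (2·VE·VZ)
  ∠EVZ = 18.43°

Step 12: From PE = 8, PY = 5.81, EY = 7, by the inverse law of cosines:
  cos(∠EPY) = (PE² + PY² - EY²) / (2·PE·PY)
  ∠EPY = 58.36°

Step 13: From YE = 7, YP = 5.81, EP = 8, by the inverse law of cosines:
  cos(∠EYP) = (YE² + YP² - EP²) / (2·YE·YP)
  ∠EYP = 76.64°

Step 14: From CV = 10, CZ = 5·√7, VZ = 15, by the inverse law of cosines:
  cos(∠VCZ) = (CV² + CZ² - VZ²) / (2·CV·CZ)
  ∠VCZ = 79.11°

Step 15: From BE = 6.4, BY = 9, EY = 7, by the inverse law of cosines:
  cos(∠EBY) = (BE² + BY² - EY²) / (2·BE·BY)
  ∠EBY = 50.71°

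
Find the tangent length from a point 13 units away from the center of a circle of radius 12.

Let T be the point of tangency. Then OT ⊥ PT (radius ⊥ tangent).
In right triangle OTP: OP² = OT² + PT²
13² = 12² + PT²
PT² = 25, PT = 5

5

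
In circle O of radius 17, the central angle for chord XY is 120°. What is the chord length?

Drop a perpendicular from the center to the chord, bisecting both the chord and the central angle.
Each half-chord = r sin(θ/2) = 17 sin(60°).
The full chord = 2 × 17 × sin(60°) = 17*sqrt(3).

17*sqrt(3)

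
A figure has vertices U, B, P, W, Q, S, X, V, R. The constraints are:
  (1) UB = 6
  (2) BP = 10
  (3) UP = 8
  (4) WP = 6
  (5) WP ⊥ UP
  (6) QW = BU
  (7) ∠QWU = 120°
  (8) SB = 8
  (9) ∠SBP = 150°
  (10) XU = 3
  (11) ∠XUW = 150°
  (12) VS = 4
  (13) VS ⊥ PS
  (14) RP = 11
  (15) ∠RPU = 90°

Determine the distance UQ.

From the given relations: QW = BU = 6.
Step 1: By the law of cosines on triangle UPW: UW² = 8² + 6² − 2·8·6·cos(90°) = 100, so UW = 10.
Step 2: By the law of cosines on triangle UWQ: UQ² = 10² + 6² − 2·10·6·cos(120°) = 196, so UQ = 14.

Therefore, the length of UQ = 14.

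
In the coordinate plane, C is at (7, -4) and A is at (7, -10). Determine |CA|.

The horizontal distance is |7 - 7| = 0 and the vertical distance is |-10 - -4| = 6.
By the Pythagorean theorem, d = sqrt(0^2 + 6^2) = sqrt(36) = 6.

6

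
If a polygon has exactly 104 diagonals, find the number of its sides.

Using d = n(n - 3)/2, we solve 104 = n(n - 3)/2.
So n(n - 3) = 208.
Testing n = 16: 16 * 13 = 208 = 208. Correct.
The polygon has 16 sides.

16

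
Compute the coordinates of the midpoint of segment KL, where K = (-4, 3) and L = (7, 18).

The midpoint is the point halfway along the segment.
Move half the horizontal distance: -4 + (7 - -4)/2 = -4 + 11/2 = 3/2
Move half the vertical distance: 3 + (18 - 3)/2 = 3 + 15/2 = 21/2
Midpoint = (3/2, 21/2)

(3/2, 21/2)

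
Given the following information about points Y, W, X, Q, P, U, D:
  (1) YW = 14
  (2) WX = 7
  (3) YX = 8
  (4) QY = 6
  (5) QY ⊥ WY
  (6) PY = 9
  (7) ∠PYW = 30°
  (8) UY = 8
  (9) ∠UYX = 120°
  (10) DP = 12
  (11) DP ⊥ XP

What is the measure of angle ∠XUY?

Step 1: By the law of cosines on triangle UYX: UX² = 8² + 8² − 2·8·8·cos(120°) = 192, so UX = 8·√3.
Step 2: By the inverse law of cosines on triangle XUY: cos(∠XUY) = ((8·√3)² + 8² − 8²) / (2·8·√3·8) = 192/221.7 = 0.866, so ∠XUY = 30°.

Therefore, the measure of angle ∠XUY = 30°.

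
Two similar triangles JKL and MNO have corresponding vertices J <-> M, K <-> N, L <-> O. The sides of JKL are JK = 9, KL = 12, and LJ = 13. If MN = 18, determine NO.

Since the triangles are similar, the ratio of corresponding sides is constant.
Scale factor k = MN / JK = 18 / 9 = 2
NO = k * KL = 2 * 12 = 24

24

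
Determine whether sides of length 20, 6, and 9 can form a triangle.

Check the triangle inequality: 6 + 9 = 15 ≤ 20.
Since the sum of two sides does not exceed the third, no triangle can be formed.

No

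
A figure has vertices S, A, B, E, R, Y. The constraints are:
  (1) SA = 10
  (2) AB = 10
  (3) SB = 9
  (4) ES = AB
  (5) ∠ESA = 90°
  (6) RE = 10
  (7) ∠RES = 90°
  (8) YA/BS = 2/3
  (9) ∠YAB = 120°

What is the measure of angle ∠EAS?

From the given relations: ES = AB = 10.
Step 1: By the law of cosines on triangle ASE: AE² = 10² + 10² − 2·10·10·cos(90°) = 200, so AE = 10·√2.
Step 2: By the inverse law of cosines on triangle EAS: cos(∠EAS) = ((10·√2)² + 10² − 10²) / (2·10·√2·10) = 200/282.84 = 0.7071, so ∠EAS = 45°.

Therefore, the measure of angle ∠EAS = 45°.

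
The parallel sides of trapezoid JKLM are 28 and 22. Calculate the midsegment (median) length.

The midsegment (median) of a trapezoid connects the midpoints of the non-parallel sides.
Its length is the average of the two bases: (28 + 22) / 2 = 25.

25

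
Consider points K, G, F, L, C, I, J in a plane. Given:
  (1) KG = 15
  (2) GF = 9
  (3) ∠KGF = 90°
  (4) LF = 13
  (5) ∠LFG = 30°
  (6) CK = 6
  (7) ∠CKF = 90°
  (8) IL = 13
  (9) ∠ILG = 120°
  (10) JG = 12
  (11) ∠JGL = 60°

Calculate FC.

Step 1: By the law of cosines on triangle FGK: FK² = 9² + 15² − 2·9·15·cos(90°) = 306, so FK = 3·√34.
Step 2: By the law of cosines on triangle FKC: FC² = (3·√34)² + 6² − 2·3·√34·6·cos(90°) = 342, so FC = 3·√38.

Therefore, the length of FC = 3·√38.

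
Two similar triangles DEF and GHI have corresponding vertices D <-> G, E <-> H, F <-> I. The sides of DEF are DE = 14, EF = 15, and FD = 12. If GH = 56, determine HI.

k = 56/14 = 4. HI = 4 * 15 = 60.

60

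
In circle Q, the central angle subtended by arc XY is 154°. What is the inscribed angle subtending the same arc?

By the inscribed angle theorem, the inscribed angle is half the central angle.
Inscribed angle = 154° / 2 = 77°

77°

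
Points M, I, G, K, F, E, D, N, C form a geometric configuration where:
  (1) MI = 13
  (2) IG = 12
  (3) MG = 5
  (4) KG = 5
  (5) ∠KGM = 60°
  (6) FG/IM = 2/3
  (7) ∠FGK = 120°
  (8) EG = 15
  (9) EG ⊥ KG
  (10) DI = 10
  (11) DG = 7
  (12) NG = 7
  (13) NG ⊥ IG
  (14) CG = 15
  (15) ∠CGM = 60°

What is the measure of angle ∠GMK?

Step 1: By the law of cosines on triangle MGK: MK² = 5² + 5² − 2·5·5·cos(60°) = 25, so MK = 5.
Step 2: By the inverse law of cosines on triangle GMK: cos(∠GMK) = (5² + 5² − 5²) / (2·5·5) = 25/50 = 0.5, so ∠GMK = 60°.

Therefore, the measure of angle ∠GMK = 60°.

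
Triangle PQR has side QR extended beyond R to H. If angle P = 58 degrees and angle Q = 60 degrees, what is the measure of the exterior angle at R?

Exterior angle = 58 + 60 = 118 degrees (exterior angle theorem).

118 degrees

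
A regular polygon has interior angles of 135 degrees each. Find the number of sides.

Each interior angle of a regular n-gon is (n - 2) * 180 / n.
Setting this equal to 135:
(n - 2) * 180 / n = 135
Each exterior angle = 180 - 135 = 45 degrees.
Since exterior angles sum to 360: n = 360 / 45 = 8.

8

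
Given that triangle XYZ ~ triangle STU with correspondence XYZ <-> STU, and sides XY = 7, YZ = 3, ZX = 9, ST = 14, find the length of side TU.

Similar triangles have proportional sides. Setting up the proportion:
ST / XY = TU / YZ
14 / 7 = TU / 3
TU = 3 * 14 / 7 = 6.

6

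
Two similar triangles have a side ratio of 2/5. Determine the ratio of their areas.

The ratio of areas of similar triangles equals the square of the side ratio.
Side ratio = 2:5
Area ratio = (2/5)^2 = 4/25 = 4:25

4:25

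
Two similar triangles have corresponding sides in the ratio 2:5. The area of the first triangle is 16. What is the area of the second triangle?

The ratio of areas of similar triangles = (side ratio)^2.
Side ratio = 2:5, so area ratio = 4:25.
Area of the second triangle / Area of the first triangle = 25/4
Area of the second triangle = 16 * 25/4 = 100

100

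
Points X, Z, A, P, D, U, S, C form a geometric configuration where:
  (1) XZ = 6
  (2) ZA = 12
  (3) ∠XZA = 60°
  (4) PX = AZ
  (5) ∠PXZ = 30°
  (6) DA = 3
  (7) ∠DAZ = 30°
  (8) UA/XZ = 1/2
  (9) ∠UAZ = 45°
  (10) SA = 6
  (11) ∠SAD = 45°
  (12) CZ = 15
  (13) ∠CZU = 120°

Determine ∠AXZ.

Step 1: By the law of cosines on triangle XZA: XA² = 6² + 12² − 2·6·12·cos(60°) = 108, so XA = 6·√3.
Step 2: By the inverse law of cosines on triangle AXZ: cos(∠AXZ) = ((6·√3)² + 6² − 12²) / (2·6·√3·6) = 0/124.71 = 0, so ∠AXZ = 90°.

Therefore, the measure of angle ∠AXZ = 90°.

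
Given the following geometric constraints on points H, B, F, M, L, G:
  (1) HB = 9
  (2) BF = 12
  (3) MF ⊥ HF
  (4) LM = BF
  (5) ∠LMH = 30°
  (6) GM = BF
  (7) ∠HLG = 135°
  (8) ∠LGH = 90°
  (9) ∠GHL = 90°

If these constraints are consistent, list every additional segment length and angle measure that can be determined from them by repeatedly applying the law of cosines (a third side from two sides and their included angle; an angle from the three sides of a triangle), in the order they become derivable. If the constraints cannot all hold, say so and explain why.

These constraints are not satisfiable: (7), (8) and (9) are the three interior angles of triangle HLG, which must sum to 180°, but 135° + 90° + 90° = 315°. No planar figure meets all of them, so nothing further can be derived.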